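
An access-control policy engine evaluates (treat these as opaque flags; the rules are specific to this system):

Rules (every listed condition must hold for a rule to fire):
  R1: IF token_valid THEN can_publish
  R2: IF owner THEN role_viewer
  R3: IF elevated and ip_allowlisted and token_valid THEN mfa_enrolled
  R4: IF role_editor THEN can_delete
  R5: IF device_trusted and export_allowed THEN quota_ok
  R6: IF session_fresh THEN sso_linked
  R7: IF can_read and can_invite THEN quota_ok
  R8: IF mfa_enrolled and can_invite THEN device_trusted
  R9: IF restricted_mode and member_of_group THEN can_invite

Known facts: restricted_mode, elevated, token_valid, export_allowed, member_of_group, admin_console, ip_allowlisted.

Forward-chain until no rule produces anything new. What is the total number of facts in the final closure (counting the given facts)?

Round 1: R1 [IF token_valid THEN can_publish]; R3 [IF elevated and ip_allowlisted and token_valid THEN mfa_enrolled]; R9 [IF restricted_mode and member_of_group THEN can_invite]. New: can_publish, mfa_enrolled, can_invite.
Round 2: R8 [IF mfa_enrolled and can_invite THEN device_trusted]. New: device_trusted.
Round 3: R5 [IF device_trusted and export_allowed THEN quota_ok]. New: quota_ok.
Closure: {admin_console, can_invite, can_publish, device_trusted, elevated, export_allowed, ip_allowlisted, member_of_group, mfa_enrolled, quota_ok, restricted_mode, token_valid} — 12 facts.

12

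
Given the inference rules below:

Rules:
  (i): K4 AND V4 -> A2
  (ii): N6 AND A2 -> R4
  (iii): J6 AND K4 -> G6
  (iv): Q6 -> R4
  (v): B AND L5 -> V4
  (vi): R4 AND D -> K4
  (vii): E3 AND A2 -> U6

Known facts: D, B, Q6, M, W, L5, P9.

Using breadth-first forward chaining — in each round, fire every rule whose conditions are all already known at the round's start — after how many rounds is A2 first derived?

3

Round 1 — (iv), (v), derive R4, V4.
Round 2 — (vi), derive K4.
Round 3 — (i), derive A2.
A2 first appears in round 3.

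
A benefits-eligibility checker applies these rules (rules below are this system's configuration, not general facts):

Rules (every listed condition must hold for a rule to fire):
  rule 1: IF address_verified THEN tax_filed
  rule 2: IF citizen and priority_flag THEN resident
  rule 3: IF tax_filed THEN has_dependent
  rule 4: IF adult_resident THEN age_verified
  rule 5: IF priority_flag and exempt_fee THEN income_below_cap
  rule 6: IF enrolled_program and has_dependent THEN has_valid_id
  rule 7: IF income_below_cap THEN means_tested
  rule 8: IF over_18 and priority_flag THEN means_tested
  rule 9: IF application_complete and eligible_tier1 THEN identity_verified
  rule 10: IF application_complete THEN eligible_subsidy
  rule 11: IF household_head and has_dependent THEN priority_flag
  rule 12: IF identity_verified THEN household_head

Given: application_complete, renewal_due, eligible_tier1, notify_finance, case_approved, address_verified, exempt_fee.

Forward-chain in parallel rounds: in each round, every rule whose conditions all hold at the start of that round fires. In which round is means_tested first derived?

5

Round 1: rule 1 [IF address_verified THEN tax_filed]; rule 9 [IF application_complete and eligible_tier1 THEN identity_verified]; rule 10 [IF application_complete THEN eligible_subsidy]. New: tax_filed, identity_verified, eligible_subsidy.
Round 2: rule 3 [IF tax_filed THEN has_dependent]; rule 12 [IF identity_verified THEN household_head]. New: has_dependent, household_head.
Round 3: rule 11 [IF household_head and has_dependent THEN priority_flag]. New: priority_flag.
Round 4: rule 5 [IF priority_flag and exempt_fee THEN income_below_cap]. New: income_below_cap.
Round 5: rule 7 [IF income_below_cap THEN means_tested]. New: means_tested.
means_tested first appears in round 5.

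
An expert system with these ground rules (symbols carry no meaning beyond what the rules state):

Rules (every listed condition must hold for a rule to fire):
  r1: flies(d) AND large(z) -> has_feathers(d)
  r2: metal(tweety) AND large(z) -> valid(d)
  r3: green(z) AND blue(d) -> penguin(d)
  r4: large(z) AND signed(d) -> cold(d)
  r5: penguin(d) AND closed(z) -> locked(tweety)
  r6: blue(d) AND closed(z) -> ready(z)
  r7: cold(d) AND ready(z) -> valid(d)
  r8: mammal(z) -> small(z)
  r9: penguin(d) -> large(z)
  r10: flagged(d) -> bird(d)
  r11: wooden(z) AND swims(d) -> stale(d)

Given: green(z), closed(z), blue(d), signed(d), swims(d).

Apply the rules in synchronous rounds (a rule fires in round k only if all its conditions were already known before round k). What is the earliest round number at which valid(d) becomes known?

4

Round 1: r3 [green(z) AND blue(d) -> penguin(d)]; r6 [blue(d) AND closed(z) -> ready(z)]. New: penguin(d), ready(z).
Round 2: r5 [penguin(d) AND closed(z) -> locked(tweety)]; r9 [penguin(d) -> large(z)]. New: locked(tweety), large(z).
Round 3: r4 [large(z) AND signed(d) -> cold(d)]. New: cold(d).
Round 4: r7 [cold(d) AND ready(z) -> valid(d)]. New: valid(d).
valid(d) first appears in round 4.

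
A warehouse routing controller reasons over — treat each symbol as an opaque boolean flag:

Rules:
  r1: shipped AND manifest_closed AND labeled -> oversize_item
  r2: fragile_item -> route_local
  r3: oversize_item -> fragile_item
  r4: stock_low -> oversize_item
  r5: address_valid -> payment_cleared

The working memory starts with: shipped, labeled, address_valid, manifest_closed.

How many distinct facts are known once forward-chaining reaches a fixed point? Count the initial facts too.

8

[1] r1 [shipped AND manifest_closed AND labeled -> oversize_item]; r5 [address_valid -> payment_cleared]. ⇒ new: oversize_item, payment_cleared.
[2] r3 [oversize_item -> fragile_item]. ⇒ new: fragile_item.
[3] r2 [fragile_item -> route_local]. ⇒ new: route_local.
Closure: {address_valid, fragile_item, labeled, manifest_closed, oversize_item, payment_cleared, route_local, shipped} — 8 facts.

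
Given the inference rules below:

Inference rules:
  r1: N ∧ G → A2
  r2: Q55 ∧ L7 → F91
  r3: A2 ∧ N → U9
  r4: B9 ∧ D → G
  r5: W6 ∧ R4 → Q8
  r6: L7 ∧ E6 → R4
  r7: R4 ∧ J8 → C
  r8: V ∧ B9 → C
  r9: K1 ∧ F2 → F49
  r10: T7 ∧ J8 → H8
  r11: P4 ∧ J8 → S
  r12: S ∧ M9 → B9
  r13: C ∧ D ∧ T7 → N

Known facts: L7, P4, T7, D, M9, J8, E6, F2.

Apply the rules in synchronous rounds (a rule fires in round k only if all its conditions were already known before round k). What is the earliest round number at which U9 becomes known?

5

[1] r6 [L7 ∧ E6 → R4]; r10 [T7 ∧ J8 → H8]; r11 [P4 ∧ J8 → S]. ⇒ new: R4, H8, S.
[2] r7 [R4 ∧ J8 → C]; r12 [S ∧ M9 → B9]. ⇒ new: C, B9.
[3] r4 [B9 ∧ D → G]; r13 [C ∧ D ∧ T7 → N]. ⇒ new: G, N.
[4] r1 [N ∧ G → A2]. ⇒ new: A2.
[5] r3 [A2 ∧ N → U9]. ⇒ new: U9.
U9 first appears in round 5.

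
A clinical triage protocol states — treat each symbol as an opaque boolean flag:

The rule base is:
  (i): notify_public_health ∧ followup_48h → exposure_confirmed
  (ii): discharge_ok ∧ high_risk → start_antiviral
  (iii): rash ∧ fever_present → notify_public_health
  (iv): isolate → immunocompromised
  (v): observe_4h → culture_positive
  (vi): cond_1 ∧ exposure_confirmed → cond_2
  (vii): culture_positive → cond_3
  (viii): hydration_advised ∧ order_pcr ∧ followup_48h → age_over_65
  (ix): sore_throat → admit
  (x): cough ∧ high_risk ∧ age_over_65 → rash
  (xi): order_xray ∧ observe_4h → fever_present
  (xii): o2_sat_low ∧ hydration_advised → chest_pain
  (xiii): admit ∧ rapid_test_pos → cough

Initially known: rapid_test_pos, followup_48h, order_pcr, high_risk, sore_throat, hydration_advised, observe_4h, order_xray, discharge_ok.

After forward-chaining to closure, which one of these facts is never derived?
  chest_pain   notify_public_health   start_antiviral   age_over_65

chest_pain

Round 1 — (ii), (v), (viii), (ix), (xi), derive start_antiviral, culture_positive, age_over_65, admit, fever_present.
Round 2 — (vii), (xiii), derive cond_3, cough.
Round 3 — (x), derive rash.
Round 4 — (iii), derive notify_public_health.
Round 5 — (i), derive exposure_confirmed.
Derived: age_over_65 (round 1), start_antiviral (round 1), notify_public_health (round 4). chest_pain never appears in any round.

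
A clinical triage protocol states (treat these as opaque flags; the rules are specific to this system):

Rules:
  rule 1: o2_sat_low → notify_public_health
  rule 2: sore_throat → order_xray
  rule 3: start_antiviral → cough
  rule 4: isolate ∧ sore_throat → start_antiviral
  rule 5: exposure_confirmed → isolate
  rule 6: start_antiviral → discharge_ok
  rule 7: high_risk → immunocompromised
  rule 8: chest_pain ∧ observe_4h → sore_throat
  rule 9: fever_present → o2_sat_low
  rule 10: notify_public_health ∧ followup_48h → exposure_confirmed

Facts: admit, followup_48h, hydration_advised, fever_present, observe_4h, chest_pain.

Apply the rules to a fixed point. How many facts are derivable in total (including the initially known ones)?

Round 1 — rule 8, rule 9, derive sore_throat, o2_sat_low.
Round 2 — rule 1, rule 2, derive notify_public_health, order_xray.
Round 3 — rule 10, derive exposure_confirmed.
Round 4 — rule 5, derive isolate.
Round 5 — rule 4, derive start_antiviral.
Round 6 — rule 3, rule 6, derive cough, discharge_ok.
Closure: {admit, chest_pain, cough, discharge_ok, exposure_confirmed, fever_present, followup_48h, hydration_advised, isolate, notify_public_health, o2_sat_low, observe_4h, order_xray, sore_throat, start_antiviral} — 15 facts.

15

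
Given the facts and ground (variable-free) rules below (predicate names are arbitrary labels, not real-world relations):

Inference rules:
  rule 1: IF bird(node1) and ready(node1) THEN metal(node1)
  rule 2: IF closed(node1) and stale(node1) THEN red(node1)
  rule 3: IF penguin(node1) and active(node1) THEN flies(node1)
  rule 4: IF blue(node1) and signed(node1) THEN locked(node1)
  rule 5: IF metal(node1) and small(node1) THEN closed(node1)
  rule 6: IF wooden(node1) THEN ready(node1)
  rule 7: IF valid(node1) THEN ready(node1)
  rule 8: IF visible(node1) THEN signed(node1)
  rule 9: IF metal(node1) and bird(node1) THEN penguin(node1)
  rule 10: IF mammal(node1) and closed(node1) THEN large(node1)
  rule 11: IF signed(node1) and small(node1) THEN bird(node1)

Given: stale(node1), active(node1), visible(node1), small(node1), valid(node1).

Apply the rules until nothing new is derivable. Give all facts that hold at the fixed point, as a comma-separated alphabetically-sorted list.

active(node1), bird(node1), closed(node1), flies(node1), metal(node1), penguin(node1), ready(node1), red(node1), signed(node1), small(node1), stale(node1), valid(node1), visible(node1)

Round 1 — rule 7, rule 8, derive ready(node1), signed(node1).
Round 2 — rule 11, derive bird(node1).
Round 3 — rule 1, derive metal(node1).
Round 4 — rule 5, rule 9, derive closed(node1), penguin(node1).
Round 5 — rule 2, rule 3, derive red(node1), flies(node1).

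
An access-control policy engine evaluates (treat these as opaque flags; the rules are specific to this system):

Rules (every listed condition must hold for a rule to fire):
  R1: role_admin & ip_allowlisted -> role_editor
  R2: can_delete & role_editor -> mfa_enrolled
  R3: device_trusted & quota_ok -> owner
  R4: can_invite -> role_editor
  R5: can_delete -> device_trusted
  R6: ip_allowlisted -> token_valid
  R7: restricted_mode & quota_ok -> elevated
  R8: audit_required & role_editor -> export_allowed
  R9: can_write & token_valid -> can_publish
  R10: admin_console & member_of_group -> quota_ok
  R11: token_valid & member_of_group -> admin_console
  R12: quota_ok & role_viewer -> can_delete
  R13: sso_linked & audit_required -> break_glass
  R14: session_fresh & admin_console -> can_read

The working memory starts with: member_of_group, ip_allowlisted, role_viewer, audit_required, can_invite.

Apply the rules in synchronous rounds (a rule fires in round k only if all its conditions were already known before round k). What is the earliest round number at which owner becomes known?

Round 1 — R4, R6, derive role_editor, token_valid.
Round 2 — R8, R11, derive export_allowed, admin_console.
Round 3 — R10, derive quota_ok.
Round 4 — R12, derive can_delete.
Round 5 — R2, R5, derive mfa_enrolled, device_trusted.
Round 6 — R3, derive owner.
owner first appears in round 6.

6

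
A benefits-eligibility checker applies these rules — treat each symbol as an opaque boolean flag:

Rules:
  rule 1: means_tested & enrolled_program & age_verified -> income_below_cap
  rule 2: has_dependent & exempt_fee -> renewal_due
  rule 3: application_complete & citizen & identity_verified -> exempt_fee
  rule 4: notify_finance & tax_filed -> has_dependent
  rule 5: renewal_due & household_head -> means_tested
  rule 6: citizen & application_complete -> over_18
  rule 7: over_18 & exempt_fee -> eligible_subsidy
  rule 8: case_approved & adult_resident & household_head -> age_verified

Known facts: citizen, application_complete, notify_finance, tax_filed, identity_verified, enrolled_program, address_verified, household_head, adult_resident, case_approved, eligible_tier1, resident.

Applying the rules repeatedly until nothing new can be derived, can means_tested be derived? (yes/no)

yes

Round 1 fires rule 3, rule 4, rule 6, rule 8, giving exempt_fee, has_dependent, over_18, age_verified.
Round 2 fires rule 2, rule 7, giving renewal_due, eligible_subsidy.
Round 3 fires rule 5, giving means_tested.
Round 4 fires rule 1, giving income_below_cap.
means_tested appears in round 3, so it is derivable.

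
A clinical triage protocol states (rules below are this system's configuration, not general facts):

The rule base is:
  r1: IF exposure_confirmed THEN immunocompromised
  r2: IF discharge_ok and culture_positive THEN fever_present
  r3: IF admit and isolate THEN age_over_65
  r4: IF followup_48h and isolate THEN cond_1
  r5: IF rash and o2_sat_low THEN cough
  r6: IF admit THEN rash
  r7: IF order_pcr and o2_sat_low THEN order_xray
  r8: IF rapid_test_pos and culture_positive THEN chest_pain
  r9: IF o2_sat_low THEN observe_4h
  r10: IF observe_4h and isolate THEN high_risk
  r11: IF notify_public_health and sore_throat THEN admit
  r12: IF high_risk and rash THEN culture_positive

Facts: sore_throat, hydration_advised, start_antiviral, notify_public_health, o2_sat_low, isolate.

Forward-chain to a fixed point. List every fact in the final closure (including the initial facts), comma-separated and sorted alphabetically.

[1] r9 [IF o2_sat_low THEN observe_4h]; r11 [IF notify_public_health and sore_throat THEN admit]. ⇒ new: observe_4h, admit.
[2] r3 [IF admit and isolate THEN age_over_65]; r6 [IF admit THEN rash]; r10 [IF observe_4h and isolate THEN high_risk]. ⇒ new: age_over_65, rash, high_risk.
[3] r5 [IF rash and o2_sat_low THEN cough]; r12 [IF high_risk and rash THEN culture_positive]. ⇒ new: cough, culture_positive.

admit, age_over_65, cough, culture_positive, high_risk, hydration_advised, isolate, notify_public_health, o2_sat_low, observe_4h, rash, sore_throat, start_antiviral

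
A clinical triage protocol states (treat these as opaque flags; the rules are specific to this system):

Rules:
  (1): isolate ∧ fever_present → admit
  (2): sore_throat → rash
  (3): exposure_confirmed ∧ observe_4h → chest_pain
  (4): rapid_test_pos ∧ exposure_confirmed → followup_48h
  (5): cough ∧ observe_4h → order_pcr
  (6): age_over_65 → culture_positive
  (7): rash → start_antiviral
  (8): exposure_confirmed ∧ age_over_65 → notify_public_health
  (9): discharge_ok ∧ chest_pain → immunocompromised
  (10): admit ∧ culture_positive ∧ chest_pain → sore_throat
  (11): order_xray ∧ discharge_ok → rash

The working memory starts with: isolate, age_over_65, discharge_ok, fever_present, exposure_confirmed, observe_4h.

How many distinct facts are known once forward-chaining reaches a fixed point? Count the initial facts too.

14

Round 1 — (1), (3), (6), (8), derive admit, chest_pain, culture_positive, notify_public_health.
Round 2 — (9), (10), derive immunocompromised, sore_throat.
Round 3 — (2), derive rash.
Round 4 — (7), derive start_antiviral.
Closure: {admit, age_over_65, chest_pain, culture_positive, discharge_ok, exposure_confirmed, fever_present, immunocompromised, isolate, notify_public_health, observe_4h, rash, sore_throat, start_antiviral} — 14 facts.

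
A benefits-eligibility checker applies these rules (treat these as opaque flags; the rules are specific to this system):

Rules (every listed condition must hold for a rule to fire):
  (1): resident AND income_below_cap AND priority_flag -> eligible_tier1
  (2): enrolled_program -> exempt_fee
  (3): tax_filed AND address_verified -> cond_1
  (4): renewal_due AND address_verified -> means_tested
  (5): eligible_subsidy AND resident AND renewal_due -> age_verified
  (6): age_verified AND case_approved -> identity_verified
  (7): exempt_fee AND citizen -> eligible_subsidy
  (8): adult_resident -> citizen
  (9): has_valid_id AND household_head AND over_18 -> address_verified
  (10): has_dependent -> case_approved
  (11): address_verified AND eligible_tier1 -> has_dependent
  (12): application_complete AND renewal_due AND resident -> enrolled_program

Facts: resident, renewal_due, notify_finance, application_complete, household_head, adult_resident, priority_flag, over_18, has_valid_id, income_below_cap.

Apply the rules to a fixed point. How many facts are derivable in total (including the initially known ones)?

21

[1] (1) [resident AND income_below_cap AND priority_flag -> eligible_tier1]; (8) [adult_resident -> citizen]; (9) [has_valid_id AND household_head AND over_18 -> address_verified]; (12) [application_complete AND renewal_due AND resident -> enrolled_program]. ⇒ new: eligible_tier1, citizen, address_verified, enrolled_program.
[2] (2) [enrolled_program -> exempt_fee]; (4) [renewal_due AND address_verified -> means_tested]; (11) [address_verified AND eligible_tier1 -> has_dependent]. ⇒ new: exempt_fee, means_tested, has_dependent.
[3] (7) [exempt_fee AND citizen -> eligible_subsidy]; (10) [has_dependent -> case_approved]. ⇒ new: eligible_subsidy, case_approved.
[4] (5) [eligible_subsidy AND resident AND renewal_due -> age_verified]. ⇒ new: age_verified.
[5] (6) [age_verified AND case_approved -> identity_verified]. ⇒ new: identity_verified.
Closure: {address_verified, adult_resident, age_verified, application_complete, case_approved, citizen, eligible_subsidy, eligible_tier1, enrolled_program, exempt_fee, has_dependent, has_valid_id, household_head, identity_verified, income_below_cap, means_tested, notify_finance, over_18, priority_flag, renewal_due, resident} — 21 facts.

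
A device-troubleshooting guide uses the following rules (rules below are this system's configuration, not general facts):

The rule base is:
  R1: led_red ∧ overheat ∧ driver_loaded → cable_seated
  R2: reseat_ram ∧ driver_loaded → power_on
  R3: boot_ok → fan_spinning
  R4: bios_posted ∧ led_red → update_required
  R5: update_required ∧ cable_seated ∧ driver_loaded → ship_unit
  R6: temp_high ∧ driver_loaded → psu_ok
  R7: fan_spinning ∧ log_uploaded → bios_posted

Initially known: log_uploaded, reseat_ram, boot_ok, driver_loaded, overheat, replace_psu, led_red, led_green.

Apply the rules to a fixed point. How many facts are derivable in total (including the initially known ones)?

Round 1: R1 [led_red ∧ overheat ∧ driver_loaded → cable_seated]; R2 [reseat_ram ∧ driver_loaded → power_on]; R3 [boot_ok → fan_spinning]. New: cable_seated, power_on, fan_spinning.
Round 2: R7 [fan_spinning ∧ log_uploaded → bios_posted]. New: bios_posted.
Round 3: R4 [bios_posted ∧ led_red → update_required]. New: update_required.
Round 4: R5 [update_required ∧ cable_seated ∧ driver_loaded → ship_unit]. New: ship_unit.
Closure: {bios_posted, boot_ok, cable_seated, driver_loaded, fan_spinning, led_green, led_red, log_uploaded, overheat, power_on, replace_psu, reseat_ram, ship_unit, update_required} — 14 facts.

14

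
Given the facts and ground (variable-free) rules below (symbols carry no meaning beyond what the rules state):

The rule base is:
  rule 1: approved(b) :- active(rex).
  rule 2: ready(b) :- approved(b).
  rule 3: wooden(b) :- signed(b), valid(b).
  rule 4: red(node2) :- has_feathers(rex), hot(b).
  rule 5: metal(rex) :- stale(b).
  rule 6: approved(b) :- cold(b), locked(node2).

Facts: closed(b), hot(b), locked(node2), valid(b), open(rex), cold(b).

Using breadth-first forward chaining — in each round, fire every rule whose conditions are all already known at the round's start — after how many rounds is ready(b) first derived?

Round 1: rule 6 [approved(b) :- cold(b), locked(node2).]. New: approved(b).
Round 2: rule 2 [ready(b) :- approved(b).]. New: ready(b).
ready(b) first appears in round 2.

2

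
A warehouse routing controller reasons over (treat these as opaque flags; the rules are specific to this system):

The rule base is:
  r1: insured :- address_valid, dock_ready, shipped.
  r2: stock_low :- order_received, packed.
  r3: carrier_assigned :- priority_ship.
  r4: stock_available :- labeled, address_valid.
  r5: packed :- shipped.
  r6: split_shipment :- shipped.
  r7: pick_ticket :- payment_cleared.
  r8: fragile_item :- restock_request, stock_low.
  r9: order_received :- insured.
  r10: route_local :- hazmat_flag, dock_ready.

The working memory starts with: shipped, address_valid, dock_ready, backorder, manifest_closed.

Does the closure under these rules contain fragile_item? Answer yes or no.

no

Round 1: r1 [insured :- address_valid, dock_ready, shipped.]; r5 [packed :- shipped.]; r6 [split_shipment :- shipped.]. Adds insured, packed, split_shipment.
Round 2: r9 [order_received :- insured.]. Adds order_received.
Round 3: r2 [stock_low :- order_received, packed.]. Adds stock_low.
Fixed point reached. fragile_item is concluded only by r8; r8 needs restock_request (never derived).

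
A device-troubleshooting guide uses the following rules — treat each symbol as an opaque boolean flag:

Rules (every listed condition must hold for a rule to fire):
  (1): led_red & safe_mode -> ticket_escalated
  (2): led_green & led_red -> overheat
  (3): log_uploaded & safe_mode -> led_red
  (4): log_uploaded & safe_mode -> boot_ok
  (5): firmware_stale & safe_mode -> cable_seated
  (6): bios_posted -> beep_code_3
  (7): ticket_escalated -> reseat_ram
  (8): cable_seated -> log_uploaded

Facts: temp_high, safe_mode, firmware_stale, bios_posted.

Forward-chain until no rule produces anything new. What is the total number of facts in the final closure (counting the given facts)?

11

Round 1 fires (5), (6), giving cable_seated, beep_code_3.
Round 2 fires (8), giving log_uploaded.
Round 3 fires (3), (4), giving led_red, boot_ok.
Round 4 fires (1), giving ticket_escalated.
Round 5 fires (7), giving reseat_ram.
Closure: {beep_code_3, bios_posted, boot_ok, cable_seated, firmware_stale, led_red, log_uploaded, reseat_ram, safe_mode, temp_high, ticket_escalated} — 11 facts.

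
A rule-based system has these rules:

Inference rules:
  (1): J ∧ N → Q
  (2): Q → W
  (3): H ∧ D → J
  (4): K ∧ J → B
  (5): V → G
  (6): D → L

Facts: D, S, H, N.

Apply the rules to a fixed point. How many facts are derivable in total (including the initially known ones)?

Round 1: (3) [H ∧ D → J]; (6) [D → L]. Adds J, L.
Round 2: (1) [J ∧ N → Q]. Adds Q.
Round 3: (2) [Q → W]. Adds W.
Closure: {D, H, J, L, N, Q, S, W} — 8 facts.

8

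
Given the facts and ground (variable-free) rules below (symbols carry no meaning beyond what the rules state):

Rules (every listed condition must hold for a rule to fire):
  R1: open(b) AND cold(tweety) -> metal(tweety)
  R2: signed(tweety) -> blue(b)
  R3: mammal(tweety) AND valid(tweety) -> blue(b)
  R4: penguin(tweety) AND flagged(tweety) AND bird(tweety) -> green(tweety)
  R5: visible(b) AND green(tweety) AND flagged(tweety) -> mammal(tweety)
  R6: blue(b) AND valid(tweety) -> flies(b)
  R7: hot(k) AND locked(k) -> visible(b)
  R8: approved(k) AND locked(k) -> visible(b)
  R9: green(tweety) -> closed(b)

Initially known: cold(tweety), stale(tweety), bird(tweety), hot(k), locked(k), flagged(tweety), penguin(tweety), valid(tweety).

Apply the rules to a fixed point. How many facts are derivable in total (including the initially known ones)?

14

Round 1: R4 [penguin(tweety) AND flagged(tweety) AND bird(tweety) -> green(tweety)]; R7 [hot(k) AND locked(k) -> visible(b)]. New: green(tweety), visible(b).
Round 2: R5 [visible(b) AND green(tweety) AND flagged(tweety) -> mammal(tweety)]; R9 [green(tweety) -> closed(b)]. New: mammal(tweety), closed(b).
Round 3: R3 [mammal(tweety) AND valid(tweety) -> blue(b)]. New: blue(b).
Round 4: R6 [blue(b) AND valid(tweety) -> flies(b)]. New: flies(b).
Closure: {bird(tweety), blue(b), closed(b), cold(tweety), flagged(tweety), flies(b), green(tweety), hot(k), locked(k), mammal(tweety), penguin(tweety), stale(tweety), valid(tweety), visible(b)} — 14 facts.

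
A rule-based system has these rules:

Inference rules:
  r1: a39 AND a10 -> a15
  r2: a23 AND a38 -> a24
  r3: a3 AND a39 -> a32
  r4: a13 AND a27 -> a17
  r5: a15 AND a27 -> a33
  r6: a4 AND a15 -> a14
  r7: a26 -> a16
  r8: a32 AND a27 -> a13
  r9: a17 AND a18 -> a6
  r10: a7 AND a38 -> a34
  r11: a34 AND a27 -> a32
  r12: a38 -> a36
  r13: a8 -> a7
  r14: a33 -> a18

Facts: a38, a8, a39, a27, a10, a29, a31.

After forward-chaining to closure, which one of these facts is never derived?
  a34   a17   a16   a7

a16

[1] r1 [a39 AND a10 -> a15]; r12 [a38 -> a36]; r13 [a8 -> a7]. ⇒ new: a15, a36, a7.
[2] r5 [a15 AND a27 -> a33]; r10 [a7 AND a38 -> a34]. ⇒ new: a33, a34.
[3] r11 [a34 AND a27 -> a32]; r14 [a33 -> a18]. ⇒ new: a32, a18.
[4] r8 [a32 AND a27 -> a13]. ⇒ new: a13.
[5] r4 [a13 AND a27 -> a17]. ⇒ new: a17.
[6] r9 [a17 AND a18 -> a6]. ⇒ new: a6.
Derived: a7 (round 1), a34 (round 2), a17 (round 5). a16 never appears in any round.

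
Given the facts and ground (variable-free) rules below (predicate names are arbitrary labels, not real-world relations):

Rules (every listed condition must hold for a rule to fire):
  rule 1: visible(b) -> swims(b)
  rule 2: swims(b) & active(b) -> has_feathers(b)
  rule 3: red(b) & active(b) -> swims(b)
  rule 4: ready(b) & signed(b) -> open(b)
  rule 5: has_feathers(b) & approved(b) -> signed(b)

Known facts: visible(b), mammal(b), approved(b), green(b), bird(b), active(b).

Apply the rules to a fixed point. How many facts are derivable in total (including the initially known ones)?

[1] rule 1 [visible(b) -> swims(b)]. ⇒ new: swims(b).
[2] rule 2 [swims(b) & active(b) -> has_feathers(b)]. ⇒ new: has_feathers(b).
[3] rule 5 [has_feathers(b) & approved(b) -> signed(b)]. ⇒ new: signed(b).
Closure: {active(b), approved(b), bird(b), green(b), has_feathers(b), mammal(b), signed(b), swims(b), visible(b)} — 9 facts.

9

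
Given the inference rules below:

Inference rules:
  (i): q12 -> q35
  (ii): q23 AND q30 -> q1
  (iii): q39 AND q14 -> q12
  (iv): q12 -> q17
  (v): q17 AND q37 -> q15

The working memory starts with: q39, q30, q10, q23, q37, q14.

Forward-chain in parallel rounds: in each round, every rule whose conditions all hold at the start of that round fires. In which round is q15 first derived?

Round 1: (ii) [q23 AND q30 -> q1]; (iii) [q39 AND q14 -> q12]. Adds q1, q12.
Round 2: (i) [q12 -> q35]; (iv) [q12 -> q17]. Adds q35, q17.
Round 3: (v) [q17 AND q37 -> q15]. Adds q15.
q15 first appears in round 3.

3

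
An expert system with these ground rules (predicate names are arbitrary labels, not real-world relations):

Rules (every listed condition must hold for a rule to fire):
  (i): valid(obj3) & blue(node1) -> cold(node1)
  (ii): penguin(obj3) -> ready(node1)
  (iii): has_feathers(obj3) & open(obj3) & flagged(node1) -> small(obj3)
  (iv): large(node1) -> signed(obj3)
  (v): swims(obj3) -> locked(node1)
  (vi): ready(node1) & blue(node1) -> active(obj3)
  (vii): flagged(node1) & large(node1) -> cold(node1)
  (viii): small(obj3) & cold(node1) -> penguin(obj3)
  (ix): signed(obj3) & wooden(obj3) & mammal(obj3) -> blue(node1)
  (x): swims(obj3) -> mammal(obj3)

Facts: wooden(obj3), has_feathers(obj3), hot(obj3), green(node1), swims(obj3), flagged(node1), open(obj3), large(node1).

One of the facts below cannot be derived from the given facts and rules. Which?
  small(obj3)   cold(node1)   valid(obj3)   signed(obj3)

Round 1: (iii) [has_feathers(obj3) & open(obj3) & flagged(node1) -> small(obj3)]; (iv) [large(node1) -> signed(obj3)]; (v) [swims(obj3) -> locked(node1)]; (vii) [flagged(node1) & large(node1) -> cold(node1)]; (x) [swims(obj3) -> mammal(obj3)]. New: small(obj3), signed(obj3), locked(node1), cold(node1), mammal(obj3).
Round 2: (viii) [small(obj3) & cold(node1) -> penguin(obj3)]; (ix) [signed(obj3) & wooden(obj3) & mammal(obj3) -> blue(node1)]. New: penguin(obj3), blue(node1).
Round 3: (ii) [penguin(obj3) -> ready(node1)]. New: ready(node1).
Round 4: (vi) [ready(node1) & blue(node1) -> active(obj3)]. New: active(obj3).
Derived: signed(obj3) (round 1), small(obj3) (round 1), cold(node1) (round 1). valid(obj3) never appears in any round.

valid(obj3)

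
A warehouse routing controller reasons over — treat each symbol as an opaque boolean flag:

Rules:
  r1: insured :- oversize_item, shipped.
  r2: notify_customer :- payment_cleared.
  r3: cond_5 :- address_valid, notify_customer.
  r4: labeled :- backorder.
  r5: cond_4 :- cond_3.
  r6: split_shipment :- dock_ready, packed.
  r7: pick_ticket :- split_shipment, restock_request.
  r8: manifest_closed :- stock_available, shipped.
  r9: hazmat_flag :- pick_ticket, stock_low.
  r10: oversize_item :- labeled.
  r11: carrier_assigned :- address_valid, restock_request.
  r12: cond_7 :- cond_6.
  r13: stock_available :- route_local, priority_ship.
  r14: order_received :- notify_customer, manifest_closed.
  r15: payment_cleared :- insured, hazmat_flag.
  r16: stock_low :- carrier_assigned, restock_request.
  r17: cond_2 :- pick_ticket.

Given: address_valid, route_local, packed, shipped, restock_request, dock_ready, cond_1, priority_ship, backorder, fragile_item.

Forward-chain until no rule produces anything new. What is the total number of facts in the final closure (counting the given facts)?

25

[1] r4 [labeled :- backorder.]; r6 [split_shipment :- dock_ready, packed.]; r11 [carrier_assigned :- address_valid, restock_request.]; r13 [stock_available :- route_local, priority_ship.]. ⇒ new: labeled, split_shipment, carrier_assigned, stock_available.
[2] r7 [pick_ticket :- split_shipment, restock_request.]; r8 [manifest_closed :- stock_available, shipped.]; r10 [oversize_item :- labeled.]; r16 [stock_low :- carrier_assigned, restock_request.]. ⇒ new: pick_ticket, manifest_closed, oversize_item, stock_low.
[3] r1 [insured :- oversize_item, shipped.]; r9 [hazmat_flag :- pick_ticket, stock_low.]; r17 [cond_2 :- pick_ticket.]. ⇒ new: insured, hazmat_flag, cond_2.
[4] r15 [payment_cleared :- insured, hazmat_flag.]. ⇒ new: payment_cleared.
[5] r2 [notify_customer :- payment_cleared.]. ⇒ new: notify_customer.
[6] r3 [cond_5 :- address_valid, notify_customer.]; r14 [order_received :- notify_customer, manifest_closed.]. ⇒ new: cond_5, order_received.
Closure: {address_valid, backorder, carrier_assigned, cond_1, cond_2, cond_5, dock_ready, fragile_item, hazmat_flag, insured, labeled, manifest_closed, notify_customer, order_received, oversize_item, packed, payment_cleared, pick_ticket, priority_ship, restock_request, route_local, shipped, split_shipment, stock_available, stock_low} — 25 facts.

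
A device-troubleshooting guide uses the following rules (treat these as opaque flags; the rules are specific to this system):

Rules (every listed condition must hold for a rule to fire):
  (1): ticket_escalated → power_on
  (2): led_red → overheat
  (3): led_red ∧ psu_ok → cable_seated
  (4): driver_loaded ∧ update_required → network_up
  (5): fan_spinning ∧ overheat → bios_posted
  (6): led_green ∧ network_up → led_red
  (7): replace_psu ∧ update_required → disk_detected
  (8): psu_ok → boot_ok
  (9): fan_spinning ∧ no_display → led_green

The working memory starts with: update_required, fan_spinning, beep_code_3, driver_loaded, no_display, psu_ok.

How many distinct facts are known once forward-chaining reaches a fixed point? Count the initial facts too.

Round 1 fires (4), (8), (9), giving network_up, boot_ok, led_green.
Round 2 fires (6), giving led_red.
Round 3 fires (2), (3), giving overheat, cable_seated.
Round 4 fires (5), giving bios_posted.
Closure: {beep_code_3, bios_posted, boot_ok, cable_seated, driver_loaded, fan_spinning, led_green, led_red, network_up, no_display, overheat, psu_ok, update_required} — 13 facts.

13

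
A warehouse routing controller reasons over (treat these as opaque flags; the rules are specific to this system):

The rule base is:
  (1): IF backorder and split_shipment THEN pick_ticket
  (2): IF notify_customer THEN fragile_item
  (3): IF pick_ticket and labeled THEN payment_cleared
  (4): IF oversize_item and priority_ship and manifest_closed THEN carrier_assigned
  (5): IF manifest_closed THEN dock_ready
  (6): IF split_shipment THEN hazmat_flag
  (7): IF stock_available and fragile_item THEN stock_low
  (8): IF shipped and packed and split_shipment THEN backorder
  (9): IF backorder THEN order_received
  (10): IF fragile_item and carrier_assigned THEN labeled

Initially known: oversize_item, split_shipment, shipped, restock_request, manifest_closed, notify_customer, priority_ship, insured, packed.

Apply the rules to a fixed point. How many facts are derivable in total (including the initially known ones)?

Round 1 — (2), (4), (5), (6), (8), derive fragile_item, carrier_assigned, dock_ready, hazmat_flag, backorder.
Round 2 — (1), (9), (10), derive pick_ticket, order_received, labeled.
Round 3 — (3), derive payment_cleared.
Closure: {backorder, carrier_assigned, dock_ready, fragile_item, hazmat_flag, insured, labeled, manifest_closed, notify_customer, order_received, oversize_item, packed, payment_cleared, pick_ticket, priority_ship, restock_request, shipped, split_shipment} — 18 facts.

18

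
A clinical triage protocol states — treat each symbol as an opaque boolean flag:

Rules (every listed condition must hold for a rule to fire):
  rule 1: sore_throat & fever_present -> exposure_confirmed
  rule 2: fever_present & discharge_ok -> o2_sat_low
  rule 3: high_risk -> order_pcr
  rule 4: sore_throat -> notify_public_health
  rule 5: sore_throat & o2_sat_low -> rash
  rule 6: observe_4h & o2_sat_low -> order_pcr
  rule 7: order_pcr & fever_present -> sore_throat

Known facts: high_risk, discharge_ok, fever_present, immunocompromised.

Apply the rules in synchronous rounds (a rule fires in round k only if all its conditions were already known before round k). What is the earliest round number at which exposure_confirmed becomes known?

3

Round 1 fires rule 2, rule 3, giving o2_sat_low, order_pcr.
Round 2 fires rule 7, giving sore_throat.
Round 3 fires rule 1, rule 4, rule 5, giving exposure_confirmed, notify_public_health, rash.
exposure_confirmed first appears in round 3.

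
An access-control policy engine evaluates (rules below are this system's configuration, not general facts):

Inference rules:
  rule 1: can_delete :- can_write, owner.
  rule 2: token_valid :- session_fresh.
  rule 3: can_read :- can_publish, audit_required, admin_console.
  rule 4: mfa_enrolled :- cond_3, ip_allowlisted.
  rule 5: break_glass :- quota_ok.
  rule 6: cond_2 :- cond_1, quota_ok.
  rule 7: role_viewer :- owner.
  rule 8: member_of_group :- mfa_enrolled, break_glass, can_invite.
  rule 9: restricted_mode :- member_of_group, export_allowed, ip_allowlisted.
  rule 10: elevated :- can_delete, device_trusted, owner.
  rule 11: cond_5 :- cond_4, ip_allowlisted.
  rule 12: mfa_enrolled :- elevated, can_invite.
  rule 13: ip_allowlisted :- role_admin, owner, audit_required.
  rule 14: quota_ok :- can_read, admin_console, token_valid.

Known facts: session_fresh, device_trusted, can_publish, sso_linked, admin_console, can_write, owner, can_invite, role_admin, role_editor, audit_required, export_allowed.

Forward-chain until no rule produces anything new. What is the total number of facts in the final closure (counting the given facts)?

23

[1] rule 1 [can_delete :- can_write, owner.]; rule 2 [token_valid :- session_fresh.]; rule 3 [can_read :- can_publish, audit_required, admin_console.]; rule 7 [role_viewer :- owner.]; rule 13 [ip_allowlisted :- role_admin, owner, audit_required.]. ⇒ new: can_delete, token_valid, can_read, role_viewer, ip_allowlisted.
[2] rule 10 [elevated :- can_delete, device_trusted, owner.]; rule 14 [quota_ok :- can_read, admin_console, token_valid.]. ⇒ new: elevated, quota_ok.
[3] rule 5 [break_glass :- quota_ok.]; rule 12 [mfa_enrolled :- elevated, can_invite.]. ⇒ new: break_glass, mfa_enrolled.
[4] rule 8 [member_of_group :- mfa_enrolled, break_glass, can_invite.]. ⇒ new: member_of_group.
[5] rule 9 [restricted_mode :- member_of_group, export_allowed, ip_allowlisted.]. ⇒ new: restricted_mode.
Closure: {admin_console, audit_required, break_glass, can_delete, can_invite, can_publish, can_read, can_write, device_trusted, elevated, export_allowed, ip_allowlisted, member_of_group, mfa_enrolled, owner, quota_ok, restricted_mode, role_admin, role_editor, role_viewer, session_fresh, sso_linked, token_valid} — 23 facts.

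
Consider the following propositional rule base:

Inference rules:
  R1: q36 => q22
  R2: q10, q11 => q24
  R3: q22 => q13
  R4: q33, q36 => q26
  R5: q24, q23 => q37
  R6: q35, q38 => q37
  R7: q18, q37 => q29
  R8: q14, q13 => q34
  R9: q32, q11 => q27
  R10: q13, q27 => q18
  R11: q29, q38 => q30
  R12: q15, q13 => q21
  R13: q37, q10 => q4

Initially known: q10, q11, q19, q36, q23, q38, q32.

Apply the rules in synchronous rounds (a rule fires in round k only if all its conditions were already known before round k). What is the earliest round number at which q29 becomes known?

Round 1: R1 [q36 => q22]; R2 [q10, q11 => q24]; R9 [q32, q11 => q27]. New: q22, q24, q27.
Round 2: R3 [q22 => q13]; R5 [q24, q23 => q37]. New: q13, q37.
Round 3: R10 [q13, q27 => q18]; R13 [q37, q10 => q4]. New: q18, q4.
Round 4: R7 [q18, q37 => q29]. New: q29.
q29 first appears in round 4.

4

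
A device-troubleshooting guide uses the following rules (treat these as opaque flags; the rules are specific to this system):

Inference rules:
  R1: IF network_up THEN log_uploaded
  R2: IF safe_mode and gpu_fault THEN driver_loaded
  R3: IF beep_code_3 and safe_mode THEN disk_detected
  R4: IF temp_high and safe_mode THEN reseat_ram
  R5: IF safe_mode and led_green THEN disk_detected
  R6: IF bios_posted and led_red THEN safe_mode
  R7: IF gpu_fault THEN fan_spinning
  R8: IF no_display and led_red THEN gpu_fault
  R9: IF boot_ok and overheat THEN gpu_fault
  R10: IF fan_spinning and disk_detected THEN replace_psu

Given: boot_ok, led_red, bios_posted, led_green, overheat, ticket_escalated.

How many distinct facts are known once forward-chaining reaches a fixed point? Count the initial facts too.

[1] R6 [IF bios_posted and led_red THEN safe_mode]; R9 [IF boot_ok and overheat THEN gpu_fault]. ⇒ new: safe_mode, gpu_fault.
[2] R2 [IF safe_mode and gpu_fault THEN driver_loaded]; R5 [IF safe_mode and led_green THEN disk_detected]; R7 [IF gpu_fault THEN fan_spinning]. ⇒ new: driver_loaded, disk_detected, fan_spinning.
[3] R10 [IF fan_spinning and disk_detected THEN replace_psu]. ⇒ new: replace_psu.
Closure: {bios_posted, boot_ok, disk_detected, driver_loaded, fan_spinning, gpu_fault, led_green, led_red, overheat, replace_psu, safe_mode, ticket_escalated} — 12 facts.

12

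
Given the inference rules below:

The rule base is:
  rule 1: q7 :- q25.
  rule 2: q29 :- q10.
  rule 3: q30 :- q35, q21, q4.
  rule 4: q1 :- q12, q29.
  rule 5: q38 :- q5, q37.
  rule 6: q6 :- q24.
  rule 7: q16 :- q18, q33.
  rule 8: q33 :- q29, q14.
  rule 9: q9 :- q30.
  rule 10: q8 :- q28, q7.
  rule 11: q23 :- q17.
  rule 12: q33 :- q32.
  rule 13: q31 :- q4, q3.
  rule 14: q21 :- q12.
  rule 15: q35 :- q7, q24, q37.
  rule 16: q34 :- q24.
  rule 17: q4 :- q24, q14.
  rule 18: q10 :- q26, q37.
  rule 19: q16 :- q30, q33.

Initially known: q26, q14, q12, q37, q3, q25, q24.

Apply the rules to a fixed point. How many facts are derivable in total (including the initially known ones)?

Round 1: rule 1 [q7 :- q25.]; rule 6 [q6 :- q24.]; rule 14 [q21 :- q12.]; rule 16 [q34 :- q24.]; rule 17 [q4 :- q24, q14.]; rule 18 [q10 :- q26, q37.]. New: q7, q6, q21, q34, q4, q10.
Round 2: rule 2 [q29 :- q10.]; rule 13 [q31 :- q4, q3.]; rule 15 [q35 :- q7, q24, q37.]. New: q29, q31, q35.
Round 3: rule 3 [q30 :- q35, q21, q4.]; rule 4 [q1 :- q12, q29.]; rule 8 [q33 :- q29, q14.]. New: q30, q1, q33.
Round 4: rule 9 [q9 :- q30.]; rule 19 [q16 :- q30, q33.]. New: q9, q16.
Closure: {q1, q10, q12, q14, q16, q21, q24, q25, q26, q29, q3, q30, q31, q33, q34, q35, q37, q4, q6, q7, q9} — 21 facts.

21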